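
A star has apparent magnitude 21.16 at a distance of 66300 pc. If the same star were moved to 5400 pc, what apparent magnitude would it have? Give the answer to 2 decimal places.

Flux ∝ 1/d², so Δm = 5 log₁₀(d₂/d₁) = 5 log₁₀(5400/66300) = -5.446
m₂ = m₁ + Δm = 21.16 + (-5.446) = 15.714

m ≈ 15.71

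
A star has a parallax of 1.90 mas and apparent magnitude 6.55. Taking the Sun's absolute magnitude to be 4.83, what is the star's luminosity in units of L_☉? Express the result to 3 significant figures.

L/L_☉ ≈ 568

d = 1/p = 1000/1.90 mas = 526.3 pc
M = m − 5 log₁₀ d + 5 = 6.55 − 5·2.7212 + 5 = -2.056
M − M_☉ = -2.056 − 4.83 = -6.886
L/L_☉ = 10^(−0.4 × -6.886) = 568.2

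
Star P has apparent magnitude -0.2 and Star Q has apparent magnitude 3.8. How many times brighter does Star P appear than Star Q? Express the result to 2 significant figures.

Magnitude difference = -4.0
Flux ratio = 10^(−0.4 Δm) = 10^(−0.4 × -4.0) = 10^1.600 = 39.81

40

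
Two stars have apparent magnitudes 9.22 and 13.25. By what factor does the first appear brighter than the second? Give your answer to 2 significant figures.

Δm = 9.22 − (13.25) = -4.03
Flux ratio = 10^(−0.4 Δm) = 10^(−0.4 × -4.03) = 10^1.612 = 40.93

41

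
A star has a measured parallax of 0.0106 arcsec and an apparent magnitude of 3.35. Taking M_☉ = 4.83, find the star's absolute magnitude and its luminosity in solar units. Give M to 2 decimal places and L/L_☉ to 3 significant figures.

d = 1/p = 1/0.0106″ = 94.34 pc
M = m − 5 log₁₀ d + 5 = 3.35 − 5·1.9747 + 5 = -1.523
M − M_☉ = -1.523 − 4.83 = -6.353
L/L_☉ = 10^(−0.4 × -6.353) = 347.8

M ≈ -1.52; L/L_☉ ≈ 348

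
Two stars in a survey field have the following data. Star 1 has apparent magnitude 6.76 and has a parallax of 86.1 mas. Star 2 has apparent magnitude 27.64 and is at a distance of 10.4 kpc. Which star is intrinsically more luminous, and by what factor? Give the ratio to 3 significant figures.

Star 1: p = 86.1 mas = 0.0861″ → d = 1/p = 11.61 pc
Star 1: M = m − 5 log₁₀ d + 5 = 6.76 − 5·1.0650 + 5 = 6.435
Star 2: d = 10.4 kpc = 10400 pc
Star 2: M = m − 5 log₁₀ d + 5 = 27.64 − 5·4.0170 + 5 = 12.555
ΔM = M_1 − M_2 = 6.435 − (12.555) = -6.120; smaller M is more luminous → Star 1.
L ratio = 10^(0.4 |ΔM|) = 10^2.448 = 280.5

Star 1 is more luminous, by a factor of 280.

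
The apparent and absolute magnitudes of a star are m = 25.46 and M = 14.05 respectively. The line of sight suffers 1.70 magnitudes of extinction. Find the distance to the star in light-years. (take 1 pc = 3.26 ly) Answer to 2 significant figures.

d ≈ 2900 ly

m − M = 5 log₁₀(d/10 pc) + A  ⇒  25.46 − (14.05) − 1.70 = 5 log₁₀(d/10)
9.710 = 5 log₁₀(d/10)
log₁₀ d = (m − M − A)/5 + 1 = 2.9420
d = 10^2.9420 = 875.0 pc
= 2852 ly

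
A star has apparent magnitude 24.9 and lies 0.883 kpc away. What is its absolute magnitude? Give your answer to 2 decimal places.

d = 0.883 kpc = 883.0 pc
5 log₁₀(d/10 pc) = 5 log₁₀(883.0) − 5 = 9.730
M = m − 5 log₁₀(d/10) = 24.9 − 9.730 = 15.170

M ≈ 15.17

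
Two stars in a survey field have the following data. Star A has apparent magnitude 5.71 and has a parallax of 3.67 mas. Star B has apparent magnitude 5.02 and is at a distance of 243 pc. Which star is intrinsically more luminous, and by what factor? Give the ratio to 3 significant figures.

Star A: p = 3.67 mas = 3.67×10^-3″ → d = 1/p = 272.5 pc
Star A: M = m − 5 log₁₀ d + 5 = 5.71 − 5·2.4353 + 5 = -1.467
Star B: M = m − 5 log₁₀ d + 5 = 5.02 − 5·2.3856 + 5 = -1.908
ΔM = M_A − M_B = -1.467 − (-1.908) = 0.441; smaller M is more luminous → Star B.
L ratio = 10^(0.4 |ΔM|) = 10^0.177 = 1.502

Star B is more luminous, by a factor of 1.50.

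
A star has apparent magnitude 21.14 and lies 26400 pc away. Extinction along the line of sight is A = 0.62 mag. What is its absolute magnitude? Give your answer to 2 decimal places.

M ≈ 3.41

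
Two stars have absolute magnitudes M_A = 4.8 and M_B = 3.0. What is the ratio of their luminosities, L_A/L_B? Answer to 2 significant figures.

L_A/L_B ≈ 0.19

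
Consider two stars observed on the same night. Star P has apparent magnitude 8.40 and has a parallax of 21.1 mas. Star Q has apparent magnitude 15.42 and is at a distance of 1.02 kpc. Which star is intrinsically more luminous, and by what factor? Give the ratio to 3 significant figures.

Star P is more luminous, by a factor of 1.39.

Star P: p = 21.1 mas = 0.0211″ → d = 1/p = 47.39 pc
Star P: M = m − 5 log₁₀ d + 5 = 8.40 − 5·1.6757 + 5 = 5.021
Star Q: d = 1.02 kpc = 1020 pc
Star Q: M = m − 5 log₁₀ d + 5 = 15.42 − 5·3.0086 + 5 = 5.377
ΔM = M_P − M_Q = 5.021 − (5.377) = -0.356; smaller M is more luminous → Star P.
L ratio = 10^(0.4 |ΔM|) = 10^0.142 = 1.388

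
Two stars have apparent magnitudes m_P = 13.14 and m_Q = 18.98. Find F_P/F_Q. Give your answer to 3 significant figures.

F_P/F_Q ≈ 217

Magnitude difference = -5.84
Flux ratio = 10^(−0.4 Δm) = 10^(−0.4 × -5.84) = 10^2.336 = 216.8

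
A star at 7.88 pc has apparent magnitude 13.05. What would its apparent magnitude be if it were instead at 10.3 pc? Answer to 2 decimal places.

Flux ∝ 1/d², so Δm = 5 log₁₀(d₂/d₁) = 5 log₁₀(10.3/7.88) = 0.582
m₂ = m₁ + Δm = 13.05 + (0.582) = 13.632

m ≈ 13.63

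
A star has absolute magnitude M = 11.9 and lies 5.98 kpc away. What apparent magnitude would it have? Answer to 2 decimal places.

m ≈ 25.78

d = 5.98 kpc = 5980 pc
m = M + 5 log₁₀ d − 5 = 11.9 + 5·3.7767 − 5 = 25.784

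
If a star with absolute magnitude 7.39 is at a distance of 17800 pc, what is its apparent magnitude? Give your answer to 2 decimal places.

m ≈ 23.64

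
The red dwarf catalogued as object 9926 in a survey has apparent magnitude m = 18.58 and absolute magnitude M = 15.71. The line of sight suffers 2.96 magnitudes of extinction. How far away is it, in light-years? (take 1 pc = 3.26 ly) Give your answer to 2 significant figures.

m − M = 5 log₁₀(d/10 pc) + A  ⇒  18.58 − (15.71) − 2.96 = 5 log₁₀(d/10)
-0.090 = 5 log₁₀(d/10)
log₁₀ d = (m − M − A)/5 + 1 = 0.9820
d = 10^0.9820 = 9.594 pc
= 31.28 ly

d ≈ 31 ly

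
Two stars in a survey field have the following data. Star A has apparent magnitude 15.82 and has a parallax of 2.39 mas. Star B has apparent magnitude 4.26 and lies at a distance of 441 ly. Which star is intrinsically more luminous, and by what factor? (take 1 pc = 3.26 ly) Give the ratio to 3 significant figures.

Star B is more luminous, by a factor of 4400.

Star A: p = 2.39 mas = 2.39×10^-3″ → d = 1/p = 418.4 pc
Star A: M = m − 5 log₁₀ d + 5 = 15.82 − 5·2.6216 + 5 = 7.712
Star B: d = 441 ly / 3.26 = 135.3 pc
Star B: M = m − 5 log₁₀ d + 5 = 4.26 − 5·2.1312 + 5 = -1.396
ΔM = M_A − M_B = 7.712 − (-1.396) = 9.108; smaller M is more luminous → Star B.
L ratio = 10^(0.4 |ΔM|) = 10^3.643 = 4398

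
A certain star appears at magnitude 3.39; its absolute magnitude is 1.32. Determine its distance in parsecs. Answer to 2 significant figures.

d ≈ 26 pc

μ = m − M = 2.070
m − M = 5 log₁₀ d − 5
log₁₀ d = (m − M)/5 + 1 = 1.4140
d = 10^1.4140 = 25.94 pc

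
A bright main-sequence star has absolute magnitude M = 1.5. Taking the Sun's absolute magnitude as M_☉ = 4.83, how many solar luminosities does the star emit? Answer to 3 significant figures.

L/L_☉ ≈ 21.5

M − M_☉ = 1.5 − 4.83 = -3.330
L/L_☉ = 10^(−0.4 (M − M_☉)) = 10^1.332 = 21.48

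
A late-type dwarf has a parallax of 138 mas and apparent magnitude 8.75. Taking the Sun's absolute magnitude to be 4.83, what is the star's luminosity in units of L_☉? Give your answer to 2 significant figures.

L/L_☉ ≈ 0.014

d = 1/p = 1000/138 mas = 7.246 pc
M = m − 5 log₁₀ d + 5 = 8.75 − 5·0.8601 + 5 = 9.449
M − M_☉ = 9.449 − 4.83 = 4.619
L/L_☉ = 10^(−0.4 × 4.619) = 0.01420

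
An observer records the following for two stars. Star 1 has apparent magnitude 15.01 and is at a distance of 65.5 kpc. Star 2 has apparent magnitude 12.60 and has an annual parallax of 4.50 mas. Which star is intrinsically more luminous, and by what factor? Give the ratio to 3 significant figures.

Star 1 is more luminous, by a factor of 9440.

Star 1: d = 65.5 kpc = 65500 pc
Star 1: M = m − 5 log₁₀ d + 5 = 15.01 − 5·4.8162 + 5 = -4.071
Star 2: p = 4.50 mas = 4.50×10^-3″ → d = 1/p = 222.2 pc
Star 2: M = m − 5 log₁₀ d + 5 = 12.60 − 5·2.3468 + 5 = 5.866
ΔM = M_1 − M_2 = -4.071 − (5.866) = -9.937; smaller M is more luminous → Star 1.
L ratio = 10^(0.4 |ΔM|) = 10^3.975 = 9439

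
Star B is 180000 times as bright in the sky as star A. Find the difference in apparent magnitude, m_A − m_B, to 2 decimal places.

Pogson: Δm = −2.5 log₁₀(ratio) = −2.5 log₁₀(180000) = −2.5 × 5.2553 = -13.138
Star B is brighter so has the smaller magnitude: m_A − m_B is positive.

m_A − m_B ≈ 13.14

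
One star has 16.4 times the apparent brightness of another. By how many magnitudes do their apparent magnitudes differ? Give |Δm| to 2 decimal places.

|Δm| ≈ 3.04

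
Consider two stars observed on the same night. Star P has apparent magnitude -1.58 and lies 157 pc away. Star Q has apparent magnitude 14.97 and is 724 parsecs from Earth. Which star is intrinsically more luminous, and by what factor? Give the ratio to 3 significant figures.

Star P is more luminous, by a factor of 196000.

Star P: M = m − 5 log₁₀ d + 5 = -1.58 − 5·2.1959 + 5 = -7.559
Star Q: M = m − 5 log₁₀ d + 5 = 14.97 − 5·2.8597 + 5 = 5.671
ΔM = M_P − M_Q = -7.559 − (5.671) = -13.231; smaller M is more luminous → Star P.
L ratio = 10^(0.4 |ΔM|) = 10^5.292 = 196000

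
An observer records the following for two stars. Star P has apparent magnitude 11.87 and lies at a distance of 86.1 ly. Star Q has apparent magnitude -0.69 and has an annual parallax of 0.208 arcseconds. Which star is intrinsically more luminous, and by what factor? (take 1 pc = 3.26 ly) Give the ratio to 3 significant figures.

Star P: d = 86.1 ly / 3.26 = 26.41 pc
Star P: M = m − 5 log₁₀ d + 5 = 11.87 − 5·1.4218 + 5 = 9.761
Star Q: d = 1/p = 1/0.208″ = 4.808 pc
Star Q: M = m − 5 log₁₀ d + 5 = -0.69 − 5·0.6819 + 5 = 0.900
ΔM = M_P − M_Q = 9.761 − (0.900) = 8.861; smaller M is more luminous → Star Q.
L ratio = 10^(0.4 |ΔM|) = 10^3.544 = 3502

Star Q is more luminous, by a factor of 3500.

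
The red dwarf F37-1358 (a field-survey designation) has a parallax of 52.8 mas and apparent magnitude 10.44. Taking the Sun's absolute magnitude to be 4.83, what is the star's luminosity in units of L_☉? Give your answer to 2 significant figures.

d = 1/p = 1000/52.8 mas = 18.94 pc
M = m − 5 log₁₀ d + 5 = 10.44 − 5·1.2774 + 5 = 9.053
M − M_☉ = 9.053 − 4.83 = 4.223
L/L_☉ = 10^(−0.4 × 4.223) = 0.02045

L/L_☉ ≈ 0.020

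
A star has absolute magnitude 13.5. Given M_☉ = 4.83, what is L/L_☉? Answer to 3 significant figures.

M − M_☉ = 13.5 − 4.83 = 8.670
L/L_☉ = 10^(−0.4 (M − M_☉)) = 10^-3.468 = 3.404×10^-4

L/L_☉ ≈ 3.40×10^-4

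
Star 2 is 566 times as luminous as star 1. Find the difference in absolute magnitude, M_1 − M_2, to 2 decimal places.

M_1 − M_2 ≈ 6.88

Pogson: ΔM = −2.5 log₁₀(ratio) = −2.5 log₁₀(566) = −2.5 × 2.7528 = -6.882
Star 2 is brighter so has the smaller magnitude: M_1 − M_2 is positive.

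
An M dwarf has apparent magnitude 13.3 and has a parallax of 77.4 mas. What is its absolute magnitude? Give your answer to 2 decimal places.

M ≈ 12.74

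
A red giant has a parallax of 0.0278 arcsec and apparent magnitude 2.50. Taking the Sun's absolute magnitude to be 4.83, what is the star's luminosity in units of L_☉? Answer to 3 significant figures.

L/L_☉ ≈ 111

d = 1/p = 1/0.0278″ = 35.97 pc
M = m − 5 log₁₀ d + 5 = 2.50 − 5·1.5560 + 5 = -0.280
M − M_☉ = -0.280 − 4.83 = -5.110
L/L_☉ = 10^(−0.4 × -5.110) = 110.6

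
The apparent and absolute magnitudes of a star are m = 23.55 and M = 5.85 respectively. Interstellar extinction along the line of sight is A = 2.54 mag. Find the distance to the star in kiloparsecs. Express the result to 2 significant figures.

d ≈ 11 kpc

m − M = 5 log₁₀(d/10 pc) + A  ⇒  23.55 − (5.85) − 2.54 = 5 log₁₀(d/10)
15.160 = 5 log₁₀(d/10)
log₁₀ d = (m − M − A)/5 + 1 = 4.0320
d = 10^4.0320 = 10760 pc
= 10.76 kpc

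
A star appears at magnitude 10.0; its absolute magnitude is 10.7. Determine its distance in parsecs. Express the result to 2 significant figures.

Distance modulus: m − M = 10.0 − (10.7) = -0.700
m − M = 5 log₁₀ d − 5
log₁₀ d = (m − M)/5 + 1 = 0.8600
d = 10^0.8600 = 7.244 pc

d ≈ 7.2 pc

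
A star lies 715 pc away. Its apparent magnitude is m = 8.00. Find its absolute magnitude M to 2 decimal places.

M ≈ -1.27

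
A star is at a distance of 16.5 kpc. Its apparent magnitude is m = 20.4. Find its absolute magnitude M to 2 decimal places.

M ≈ 4.31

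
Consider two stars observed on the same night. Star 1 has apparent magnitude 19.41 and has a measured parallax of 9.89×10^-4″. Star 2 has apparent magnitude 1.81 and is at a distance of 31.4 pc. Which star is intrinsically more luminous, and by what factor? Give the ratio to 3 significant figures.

Star 1: d = 1/p = 1/9.89×10^-4″ = 1011 pc
Star 1: M = m − 5 log₁₀ d + 5 = 19.41 − 5·3.0048 + 5 = 9.386
Star 2: M = m − 5 log₁₀ d + 5 = 1.81 − 5·1.4969 + 5 = -0.675
ΔM = M_1 − M_2 = 9.386 − (-0.675) = 10.061; smaller M is more luminous → Star 2.
L ratio = 10^(0.4 |ΔM|) = 10^4.024 = 10570

Star 2 is more luminous, by a factor of 10600.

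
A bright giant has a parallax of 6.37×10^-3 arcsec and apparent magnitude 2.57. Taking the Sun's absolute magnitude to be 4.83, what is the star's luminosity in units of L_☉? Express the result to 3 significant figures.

d = 1/p = 1/6.37×10^-3″ = 157.0 pc
M = m − 5 log₁₀ d + 5 = 2.57 − 5·2.1959 + 5 = -3.409
M − M_☉ = -3.409 − 4.83 = -8.239
L/L_☉ = 10^(−0.4 × -8.239) = 1976

L/L_☉ ≈ 1980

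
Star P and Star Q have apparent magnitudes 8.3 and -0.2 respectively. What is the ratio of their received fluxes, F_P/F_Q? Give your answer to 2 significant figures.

F_P/F_Q ≈ 4.0×10^-4

Δm = 8.3 − (-0.2) = 8.5
Flux ratio = 10^(−0.4 Δm) = 10^(−0.4 × 8.5) = 10^-3.400 = 3.981×10^-4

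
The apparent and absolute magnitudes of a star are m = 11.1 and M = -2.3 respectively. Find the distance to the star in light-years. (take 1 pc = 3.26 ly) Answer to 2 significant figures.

Distance modulus: m − M = 11.1 − (-2.3) = 13.400
m − M = 5 log₁₀ d − 5
log₁₀ d = (m − M)/5 + 1 = 3.6800
d = 10^3.6800 = 4786 pc
= 15600 ly

d ≈ 16000 ly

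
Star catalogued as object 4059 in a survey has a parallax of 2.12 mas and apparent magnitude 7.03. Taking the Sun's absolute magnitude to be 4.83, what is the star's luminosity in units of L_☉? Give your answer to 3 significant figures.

d = 1/p = 1000/2.12 mas = 471.7 pc
M = m − 5 log₁₀ d + 5 = 7.03 − 5·2.6737 + 5 = -1.338
M − M_☉ = -1.338 − 4.83 = -6.168
L/L_☉ = 10^(−0.4 × -6.168) = 293.3

L/L_☉ ≈ 293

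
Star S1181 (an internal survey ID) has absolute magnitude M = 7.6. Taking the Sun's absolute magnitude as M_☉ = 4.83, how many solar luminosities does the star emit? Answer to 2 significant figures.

L/L_☉ ≈ 0.078

M − M_☉ = 7.6 − 4.83 = 2.770
L/L_☉ = 10^(−0.4 (M − M_☉)) = 10^-1.108 = 0.07798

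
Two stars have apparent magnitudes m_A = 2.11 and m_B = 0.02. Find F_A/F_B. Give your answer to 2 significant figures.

F_A/F_B ≈ 0.15

Δm = 2.11 − (0.02) = 2.09
Flux ratio = 10^(−0.4 Δm) = 10^(−0.4 × 2.09) = 10^-0.836 = 0.1459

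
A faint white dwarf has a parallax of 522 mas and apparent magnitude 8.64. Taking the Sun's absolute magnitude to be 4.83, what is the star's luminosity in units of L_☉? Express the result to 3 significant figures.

d = 1/p = 1000/522 mas = 1.916 pc
M = m − 5 log₁₀ d + 5 = 8.64 − 5·0.2823 + 5 = 12.228
M − M_☉ = 12.228 − 4.83 = 7.398
L/L_☉ = 10^(−0.4 × 7.398) = 1.098×10^-3

L/L_☉ ≈ 1.10×10^-3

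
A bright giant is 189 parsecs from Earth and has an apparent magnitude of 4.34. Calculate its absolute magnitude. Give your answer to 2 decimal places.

5 log₁₀(d/10 pc) = 5 log₁₀(189.0) − 5 = 6.382
M = m − 5 log₁₀(d/10) = 4.34 − 6.382 = -2.042

M ≈ -2.04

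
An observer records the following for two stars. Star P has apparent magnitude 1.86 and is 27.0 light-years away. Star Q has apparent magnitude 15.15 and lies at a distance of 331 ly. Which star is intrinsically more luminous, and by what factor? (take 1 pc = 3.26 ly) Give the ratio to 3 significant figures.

Star P is more luminous, by a factor of 1380.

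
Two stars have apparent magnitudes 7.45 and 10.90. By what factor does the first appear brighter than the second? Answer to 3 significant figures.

24.0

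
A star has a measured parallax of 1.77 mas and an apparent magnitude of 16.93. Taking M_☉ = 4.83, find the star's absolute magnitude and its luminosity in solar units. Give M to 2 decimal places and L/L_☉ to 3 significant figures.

M ≈ 8.17; L/L_☉ ≈ 0.0461

d = 1/p = 1000/1.77 mas = 565.0 pc
M = m − 5 log₁₀ d + 5 = 16.93 − 5·2.7520 + 5 = 8.170
M − M_☉ = 8.170 − 4.83 = 3.340
L/L_☉ = 10^(−0.4 × 3.340) = 0.04614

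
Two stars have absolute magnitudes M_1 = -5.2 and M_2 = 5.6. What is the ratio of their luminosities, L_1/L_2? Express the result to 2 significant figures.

ΔM = M_1 − M_2 = -10.8
L_1/L_2 = 10^(−0.4 ΔM) = 10^4.320 = 20890

L_1/L_2 ≈ 21000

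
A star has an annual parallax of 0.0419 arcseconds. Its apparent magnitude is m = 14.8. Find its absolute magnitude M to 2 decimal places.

d = 1/p = 1/0.0419″ = 23.87 pc
5 log₁₀(d/10 pc) = 5 log₁₀(23.87) − 5 = 1.889
M = m − 5 log₁₀(d/10) = 14.8 − 1.889 = 12.911

M ≈ 12.91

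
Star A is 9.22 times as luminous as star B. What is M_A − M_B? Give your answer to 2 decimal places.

Pogson: ΔM = −2.5 log₁₀(ratio) = −2.5 log₁₀(9.22) = −2.5 × 0.9647 = -2.412
Star A is brighter, so it has the smaller magnitude: the difference is negative.

M_A − M_B ≈ -2.41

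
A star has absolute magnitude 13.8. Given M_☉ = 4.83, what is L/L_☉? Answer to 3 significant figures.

M − M_☉ = 13.8 − 4.83 = 8.970
L/L_☉ = 10^(−0.4 (M − M_☉)) = 10^-3.588 = 2.582×10^-4

L/L_☉ ≈ 2.58×10^-4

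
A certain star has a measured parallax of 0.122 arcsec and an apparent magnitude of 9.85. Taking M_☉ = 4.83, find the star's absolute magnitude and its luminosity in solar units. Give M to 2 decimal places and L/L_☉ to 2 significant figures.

M ≈ 10.28; L/L_☉ ≈ 6.6×10^-3

d = 1/p = 1/0.122″ = 8.197 pc
M = m − 5 log₁₀ d + 5 = 9.85 − 5·0.9136 + 5 = 10.282
M − M_☉ = 10.282 − 4.83 = 5.452
L/L_☉ = 10^(−0.4 × 5.452) = 6.596×10^-3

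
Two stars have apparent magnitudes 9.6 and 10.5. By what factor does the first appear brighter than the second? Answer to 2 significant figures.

2.3

Δm = 9.6 − (10.5) = -0.9
Flux ratio = 10^(−0.4 Δm) = 10^(−0.4 × -0.9) = 10^0.360 = 2.291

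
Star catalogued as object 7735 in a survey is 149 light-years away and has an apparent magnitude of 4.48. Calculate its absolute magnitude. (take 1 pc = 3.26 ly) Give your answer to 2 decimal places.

d = 149 ly / 3.26 = 45.71 pc
5 log₁₀(d/10 pc) = 5 log₁₀(45.71) − 5 = 3.300
M = m − 5 log₁₀(d/10) = 4.48 − 3.300 = 1.180

M ≈ 1.18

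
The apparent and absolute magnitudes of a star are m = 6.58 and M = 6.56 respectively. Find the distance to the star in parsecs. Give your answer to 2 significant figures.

d ≈ 10 pc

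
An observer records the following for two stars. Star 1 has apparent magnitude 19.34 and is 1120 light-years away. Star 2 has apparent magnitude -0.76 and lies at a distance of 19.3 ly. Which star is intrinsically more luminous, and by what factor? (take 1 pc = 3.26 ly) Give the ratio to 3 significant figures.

Star 2 is more luminous, by a factor of 32600.

Star 1: d = 1120 ly / 3.26 = 343.6 pc
Star 1: M = m − 5 log₁₀ d + 5 = 19.34 − 5·2.5360 + 5 = 11.660
Star 2: d = 19.3 ly / 3.26 = 5.920 pc
Star 2: M = m − 5 log₁₀ d + 5 = -0.76 − 5·0.7723 + 5 = 0.378
ΔM = M_1 − M_2 = 11.660 − (0.378) = 11.282; smaller M is more luminous → Star 2.
L ratio = 10^(0.4 |ΔM|) = 10^4.513 = 32560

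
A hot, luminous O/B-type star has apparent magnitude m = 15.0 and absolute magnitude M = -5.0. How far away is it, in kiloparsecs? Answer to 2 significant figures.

d ≈ 100 kpc

μ = m − M = 20.000
m − M = 5 log₁₀ d − 5
log₁₀ d = (m − M)/5 + 1 = 5.0000
d = 10^5.0000 = 100000 pc
= 100.0 kpc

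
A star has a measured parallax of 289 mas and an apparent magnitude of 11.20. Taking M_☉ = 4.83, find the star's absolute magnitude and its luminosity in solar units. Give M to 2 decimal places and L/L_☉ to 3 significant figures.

M ≈ 13.50; L/L_☉ ≈ 3.39×10^-4

d = 1/p = 1000/289 mas = 3.460 pc
M = m − 5 log₁₀ d + 5 = 11.20 − 5·0.5391 + 5 = 13.504
M − M_☉ = 13.504 − 4.83 = 8.674
L/L_☉ = 10^(−0.4 × 8.674) = 3.390×10^-4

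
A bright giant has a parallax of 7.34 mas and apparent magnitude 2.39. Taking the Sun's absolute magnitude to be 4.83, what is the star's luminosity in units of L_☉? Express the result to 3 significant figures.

L/L_☉ ≈ 1760

d = 1/p = 1000/7.34 mas = 136.2 pc
M = m − 5 log₁₀ d + 5 = 2.39 − 5·2.1343 + 5 = -3.282
M − M_☉ = -3.282 − 4.83 = -8.112
L/L_☉ = 10^(−0.4 × -8.112) = 1756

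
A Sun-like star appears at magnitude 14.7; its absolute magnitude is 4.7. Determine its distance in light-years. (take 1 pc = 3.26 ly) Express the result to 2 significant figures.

d ≈ 3300 ly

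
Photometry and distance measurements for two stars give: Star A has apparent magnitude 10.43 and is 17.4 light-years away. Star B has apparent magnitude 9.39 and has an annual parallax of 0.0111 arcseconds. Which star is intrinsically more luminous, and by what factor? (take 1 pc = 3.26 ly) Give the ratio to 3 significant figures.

Star B is more luminous, by a factor of 742.

Star A: d = 17.4 ly / 3.26 = 5.337 pc
Star A: M = m − 5 log₁₀ d + 5 = 10.43 − 5·0.7273 + 5 = 11.793
Star B: d = 1/p = 1/0.0111″ = 90.09 pc
Star B: M = m − 5 log₁₀ d + 5 = 9.39 − 5·1.9547 + 5 = 4.617
ΔM = M_A − M_B = 11.793 − (4.617) = 7.177; smaller M is more luminous → Star B.
L ratio = 10^(0.4 |ΔM|) = 10^2.871 = 742.5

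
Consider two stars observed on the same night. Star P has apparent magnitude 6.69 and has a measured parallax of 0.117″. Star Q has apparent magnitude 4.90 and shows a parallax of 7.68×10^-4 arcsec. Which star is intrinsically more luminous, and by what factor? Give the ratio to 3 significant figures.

Star Q is more luminous, by a factor of 121000.

Star P: d = 1/p = 1/0.117″ = 8.547 pc
Star P: M = m − 5 log₁₀ d + 5 = 6.69 − 5·0.9318 + 5 = 7.031
Star Q: d = 1/p = 1/7.68×10^-4″ = 1302 pc
Star Q: M = m − 5 log₁₀ d + 5 = 4.90 − 5·3.1146 + 5 = -5.673
ΔM = M_P − M_Q = 7.031 − (-5.673) = 12.704; smaller M is more luminous → Star Q.
L ratio = 10^(0.4 |ΔM|) = 10^5.082 = 120700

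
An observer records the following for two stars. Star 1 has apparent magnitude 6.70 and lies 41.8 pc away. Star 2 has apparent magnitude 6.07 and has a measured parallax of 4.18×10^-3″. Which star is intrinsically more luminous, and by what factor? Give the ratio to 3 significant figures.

Star 2 is more luminous, by a factor of 58.5.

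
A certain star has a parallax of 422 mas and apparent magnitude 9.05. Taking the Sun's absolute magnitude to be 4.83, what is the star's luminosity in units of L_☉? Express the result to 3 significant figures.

d = 1/p = 1000/422 mas = 2.370 pc
M = m − 5 log₁₀ d + 5 = 9.05 − 5·0.3747 + 5 = 12.177
M − M_☉ = 12.177 − 4.83 = 7.347
L/L_☉ = 10^(−0.4 × 7.347) = 1.152×10^-3

L/L_☉ ≈ 1.15×10^-3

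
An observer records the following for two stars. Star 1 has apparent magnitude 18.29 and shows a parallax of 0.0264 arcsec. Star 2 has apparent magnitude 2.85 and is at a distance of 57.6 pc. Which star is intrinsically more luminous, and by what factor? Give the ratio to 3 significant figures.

Star 2 is more luminous, by a factor of 3.47×10^6.

Star 1: d = 1/p = 1/0.0264″ = 37.88 pc
Star 1: M = m − 5 log₁₀ d + 5 = 18.29 − 5·1.5784 + 5 = 15.398
Star 2: M = m − 5 log₁₀ d + 5 = 2.85 − 5·1.7604 + 5 = -0.952
ΔM = M_1 − M_2 = 15.398 − (-0.952) = 16.350; smaller M is more luminous → Star 2.
L ratio = 10^(0.4 |ΔM|) = 10^6.540 = 3.468×10^6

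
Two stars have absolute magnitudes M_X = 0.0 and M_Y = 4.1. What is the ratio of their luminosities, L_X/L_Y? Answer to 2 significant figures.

L_X/L_Y ≈ 44

ΔM = M_X − M_Y = -4.1
L_X/L_Y = 10^(−0.4 ΔM) = 10^1.640 = 43.65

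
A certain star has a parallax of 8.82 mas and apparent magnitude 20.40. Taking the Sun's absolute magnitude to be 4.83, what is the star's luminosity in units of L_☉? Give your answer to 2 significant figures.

L/L_☉ ≈ 7.6×10^-5

d = 1/p = 1000/8.82 mas = 113.4 pc
M = m − 5 log₁₀ d + 5 = 20.40 − 5·2.0545 + 5 = 15.127
M − M_☉ = 15.127 − 4.83 = 10.297
L/L_☉ = 10^(−0.4 × 10.297) = 7.604×10^-5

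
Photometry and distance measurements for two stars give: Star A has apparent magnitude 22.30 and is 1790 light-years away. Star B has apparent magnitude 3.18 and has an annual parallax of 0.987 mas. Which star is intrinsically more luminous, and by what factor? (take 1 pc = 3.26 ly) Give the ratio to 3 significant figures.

Star B is more luminous, by a factor of 1.51×10^8.

Star A: d = 1790 ly / 3.26 = 549.1 pc
Star A: M = m − 5 log₁₀ d + 5 = 22.30 − 5·2.7396 + 5 = 13.602
Star B: p = 0.987 mas = 9.87×10^-4″ → d = 1/p = 1013 pc
Star B: M = m − 5 log₁₀ d + 5 = 3.18 − 5·3.0057 + 5 = -6.848
ΔM = M_A − M_B = 13.602 − (-6.848) = 20.450; smaller M is more luminous → Star B.
L ratio = 10^(0.4 |ΔM|) = 10^8.180 = 1.514×10^8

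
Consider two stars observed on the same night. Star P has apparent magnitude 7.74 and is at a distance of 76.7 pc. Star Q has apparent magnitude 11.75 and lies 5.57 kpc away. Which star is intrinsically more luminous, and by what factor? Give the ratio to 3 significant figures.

Star P: M = m − 5 log₁₀ d + 5 = 7.74 − 5·1.8848 + 5 = 3.316
Star Q: d = 5.57 kpc = 5570 pc
Star Q: M = m − 5 log₁₀ d + 5 = 11.75 − 5·3.7459 + 5 = -1.979
ΔM = M_P − M_Q = 3.316 − (-1.979) = 5.295; smaller M is more luminous → Star Q.
L ratio = 10^(0.4 |ΔM|) = 10^2.118 = 131.3

Star Q is more luminous, by a factor of 131.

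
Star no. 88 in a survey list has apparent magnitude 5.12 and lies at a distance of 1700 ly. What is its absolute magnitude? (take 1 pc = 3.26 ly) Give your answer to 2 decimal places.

M ≈ -3.47

d = 1700 ly / 3.26 = 521.5 pc
5 log₁₀(d/10 pc) = 5 log₁₀(521.5) − 5 = 8.586
M = m − 5 log₁₀(d/10) = 5.12 − 8.586 = -3.466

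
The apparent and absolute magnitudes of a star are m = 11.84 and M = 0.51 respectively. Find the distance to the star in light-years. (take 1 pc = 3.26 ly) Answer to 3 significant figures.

d ≈ 6010 ly

μ = m − M = 11.330
m − M = 5 log₁₀ d − 5
log₁₀ d = (m − M)/5 + 1 = 3.2660
d = 10^3.2660 = 1845 pc
= 6015 ly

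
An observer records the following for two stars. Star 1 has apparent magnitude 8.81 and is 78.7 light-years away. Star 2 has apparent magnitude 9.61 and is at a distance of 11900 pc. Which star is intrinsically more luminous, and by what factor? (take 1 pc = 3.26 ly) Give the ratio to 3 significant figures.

Star 1: d = 78.7 ly / 3.26 = 24.14 pc
Star 1: M = m − 5 log₁₀ d + 5 = 8.81 − 5·1.3828 + 5 = 6.896
Star 2: M = m − 5 log₁₀ d + 5 = 9.61 − 5·4.0755 + 5 = -5.768
ΔM = M_1 − M_2 = 6.896 − (-5.768) = 12.664; smaller M is more luminous → Star 2.
L ratio = 10^(0.4 |ΔM|) = 10^5.066 = 116300

Star 2 is more luminous, by a factor of 116000.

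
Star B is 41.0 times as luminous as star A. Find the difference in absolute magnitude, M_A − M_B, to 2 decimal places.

Pogson: ΔM = −2.5 log₁₀(ratio) = −2.5 log₁₀(41.0) = −2.5 × 1.6128 = -4.032
Star B is brighter so has the smaller magnitude: M_A − M_B is positive.

M_A − M_B ≈ 4.03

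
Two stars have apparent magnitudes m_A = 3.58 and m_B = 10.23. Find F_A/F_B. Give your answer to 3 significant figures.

F_A/F_B ≈ 457

Δm = 3.58 − (10.23) = -6.65
Flux ratio = 10^(−0.4 Δm) = 10^(−0.4 × -6.65) = 10^2.660 = 457.1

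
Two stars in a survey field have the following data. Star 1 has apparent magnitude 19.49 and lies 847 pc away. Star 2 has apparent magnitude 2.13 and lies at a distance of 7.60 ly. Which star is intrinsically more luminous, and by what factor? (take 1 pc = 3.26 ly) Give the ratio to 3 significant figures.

Star 2 is more luminous, by a factor of 66.6.

Star 1: M = m − 5 log₁₀ d + 5 = 19.49 − 5·2.9279 + 5 = 9.851
Star 2: d = 7.60 ly / 3.26 = 2.331 pc
Star 2: M = m − 5 log₁₀ d + 5 = 2.13 − 5·0.3676 + 5 = 5.292
ΔM = M_1 − M_2 = 9.851 − (5.292) = 4.559; smaller M is more luminous → Star 2.
L ratio = 10^(0.4 |ΔM|) = 10^1.823 = 66.59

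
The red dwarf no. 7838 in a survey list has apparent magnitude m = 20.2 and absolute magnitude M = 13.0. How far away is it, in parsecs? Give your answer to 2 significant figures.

d ≈ 280 pc

Distance modulus: m − M = 20.2 − (13.0) = 7.200
m − M = 5 log₁₀ d − 5
log₁₀ d = (m − M)/5 + 1 = 2.4400
d = 10^2.4400 = 275.4 pc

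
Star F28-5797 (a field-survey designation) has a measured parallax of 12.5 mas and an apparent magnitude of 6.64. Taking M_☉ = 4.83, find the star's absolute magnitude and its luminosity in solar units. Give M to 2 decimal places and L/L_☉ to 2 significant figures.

d = 1/p = 1000/12.5 mas = 80.00 pc
M = m − 5 log₁₀ d + 5 = 6.64 − 5·1.9031 + 5 = 2.125
M − M_☉ = 2.125 − 4.83 = -2.705
L/L_☉ = 10^(−0.4 × -2.705) = 12.08

M ≈ 2.12; L/L_☉ ≈ 12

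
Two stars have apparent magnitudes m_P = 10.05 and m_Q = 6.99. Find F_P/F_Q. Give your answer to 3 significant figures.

Δm = 10.05 − (6.99) = 3.06
Flux ratio = 10^(−0.4 Δm) = 10^(−0.4 × 3.06) = 10^-1.224 = 0.05970

F_P/F_Q ≈ 0.0597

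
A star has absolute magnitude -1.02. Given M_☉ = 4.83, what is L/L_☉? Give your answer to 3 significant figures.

M − M_☉ = -1.02 − 4.83 = -5.850
L/L_☉ = 10^(−0.4 (M − M_☉)) = 10^2.340 = 218.8

L/L_☉ ≈ 219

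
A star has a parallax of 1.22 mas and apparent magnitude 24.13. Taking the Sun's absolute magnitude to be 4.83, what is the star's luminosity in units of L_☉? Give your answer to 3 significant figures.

d = 1/p = 1000/1.22 mas = 819.7 pc
M = m − 5 log₁₀ d + 5 = 24.13 − 5·2.9136 + 5 = 14.562
M − M_☉ = 14.562 − 4.83 = 9.732
L/L_☉ = 10^(−0.4 × 9.732) = 1.280×10^-4

L/L_☉ ≈ 1.28×10^-4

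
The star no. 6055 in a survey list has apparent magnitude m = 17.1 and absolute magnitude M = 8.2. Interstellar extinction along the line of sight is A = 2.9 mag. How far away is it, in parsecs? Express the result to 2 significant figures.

d ≈ 160 pc

m − M = 5 log₁₀(d/10 pc) + A  ⇒  17.1 − (8.2) − 2.9 = 5 log₁₀(d/10)
6.000 = 5 log₁₀(d/10)
log₁₀ d = (m − M − A)/5 + 1 = 2.2000
d = 10^2.2000 = 158.5 pc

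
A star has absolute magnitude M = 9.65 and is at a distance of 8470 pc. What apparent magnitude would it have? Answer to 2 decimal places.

m ≈ 24.29

m = M + 5 log₁₀ d − 5 = 9.65 + 5·3.9279 − 5 = 24.289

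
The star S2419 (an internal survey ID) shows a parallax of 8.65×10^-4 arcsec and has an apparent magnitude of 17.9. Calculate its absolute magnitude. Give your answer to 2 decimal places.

M ≈ 7.59

d = 1/p = 1/8.65×10^-4″ = 1156 pc
5 log₁₀(d/10 pc) = 5 log₁₀(1156) − 5 = 10.315
M = m − 5 log₁₀(d/10) = 17.9 − 10.315 = 7.585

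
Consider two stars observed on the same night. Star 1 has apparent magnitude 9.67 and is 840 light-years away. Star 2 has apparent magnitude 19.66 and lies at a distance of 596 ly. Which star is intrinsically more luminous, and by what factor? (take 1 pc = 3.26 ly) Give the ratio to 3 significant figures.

Star 1 is more luminous, by a factor of 19700.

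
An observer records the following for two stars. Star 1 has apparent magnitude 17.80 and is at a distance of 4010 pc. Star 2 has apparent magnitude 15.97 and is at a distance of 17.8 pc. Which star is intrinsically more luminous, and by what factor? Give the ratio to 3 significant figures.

Star 1 is more luminous, by a factor of 9410.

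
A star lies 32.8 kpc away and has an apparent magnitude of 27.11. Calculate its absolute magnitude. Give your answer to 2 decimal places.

M ≈ 9.53

d = 32.8 kpc = 32800 pc
5 log₁₀(d/10 pc) = 5 log₁₀(32800) − 5 = 17.579
M = m − 5 log₁₀(d/10) = 27.11 − 17.579 = 9.531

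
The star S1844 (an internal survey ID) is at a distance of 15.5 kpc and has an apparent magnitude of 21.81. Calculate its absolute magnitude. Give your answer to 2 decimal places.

M ≈ 5.86

d = 15.5 kpc = 15500 pc
5 log₁₀(d/10 pc) = 5 log₁₀(15500) − 5 = 15.952
M = m − 5 log₁₀(d/10) = 21.81 − 15.952 = 5.858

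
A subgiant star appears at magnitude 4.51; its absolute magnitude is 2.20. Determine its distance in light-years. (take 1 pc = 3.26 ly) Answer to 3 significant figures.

d ≈ 94.5 ly

Distance modulus: m − M = 4.51 − (2.20) = 2.310
m − M = 5 log₁₀ d − 5
log₁₀ d = (m − M)/5 + 1 = 1.4620
d = 10^1.4620 = 28.97 pc
= 94.45 ly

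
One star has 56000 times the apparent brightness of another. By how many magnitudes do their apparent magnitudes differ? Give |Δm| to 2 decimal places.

|Δm| ≈ 11.87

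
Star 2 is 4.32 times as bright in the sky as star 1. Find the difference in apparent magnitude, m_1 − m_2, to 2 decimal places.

m_1 − m_2 ≈ 1.59

Pogson: Δm = −2.5 log₁₀(ratio) = −2.5 log₁₀(4.32) = −2.5 × 0.6355 = -1.589
Star 2 is brighter so has the smaller magnitude: m_1 − m_2 is positive.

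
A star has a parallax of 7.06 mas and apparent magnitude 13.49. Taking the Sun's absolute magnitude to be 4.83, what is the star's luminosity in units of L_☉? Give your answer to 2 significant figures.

d = 1/p = 1000/7.06 mas = 141.6 pc
M = m − 5 log₁₀ d + 5 = 13.49 − 5·2.1512 + 5 = 7.734
M − M_☉ = 7.734 − 4.83 = 2.904
L/L_☉ = 10^(−0.4 × 2.904) = 0.06893

L/L_☉ ≈ 0.069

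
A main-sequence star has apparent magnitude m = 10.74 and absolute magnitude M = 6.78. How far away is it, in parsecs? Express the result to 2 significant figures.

d ≈ 62 pc

Distance modulus: m − M = 10.74 − (6.78) = 3.960
m − M = 5 log₁₀ d − 5
log₁₀ d = (m − M)/5 + 1 = 1.7920
d = 10^1.7920 = 61.94 pc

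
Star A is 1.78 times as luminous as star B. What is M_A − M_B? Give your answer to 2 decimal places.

Pogson: ΔM = −2.5 log₁₀(ratio) = −2.5 log₁₀(1.78) = −2.5 × 0.2504 = -0.626
Star A is brighter, so it has the smaller magnitude: the difference is negative.

M_A − M_B ≈ -0.63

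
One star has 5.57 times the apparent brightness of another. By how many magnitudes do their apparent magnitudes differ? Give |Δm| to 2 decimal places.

Pogson: Δm = −2.5 log₁₀(ratio) = −2.5 log₁₀(5.57) = −2.5 × 0.7459 = -1.865

|Δm| ≈ 1.86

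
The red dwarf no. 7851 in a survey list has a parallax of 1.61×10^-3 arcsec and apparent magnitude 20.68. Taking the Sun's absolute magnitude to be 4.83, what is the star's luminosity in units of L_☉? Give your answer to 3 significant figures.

L/L_☉ ≈ 1.76×10^-3

d = 1/p = 1/1.61×10^-3″ = 621.1 pc
M = m − 5 log₁₀ d + 5 = 20.68 − 5·2.7932 + 5 = 11.714
M − M_☉ = 11.714 − 4.83 = 6.884
L/L_☉ = 10^(−0.4 × 6.884) = 1.763×10^-3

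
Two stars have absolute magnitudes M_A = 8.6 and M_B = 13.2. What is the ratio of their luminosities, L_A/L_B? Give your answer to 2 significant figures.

L_A/L_B ≈ 69

ΔM = M_A − M_B = -4.6
L_A/L_B = 10^(−0.4 ΔM) = 10^1.840 = 69.18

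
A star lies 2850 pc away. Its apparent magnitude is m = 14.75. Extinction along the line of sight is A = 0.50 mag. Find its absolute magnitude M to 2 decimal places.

M ≈ 1.98

5 log₁₀(d/10 pc) = 5 log₁₀(2850) − 5 = 12.274
M = m − 5 log₁₀(d/10) − A = 14.75 − 12.274 − 0.50 = 1.976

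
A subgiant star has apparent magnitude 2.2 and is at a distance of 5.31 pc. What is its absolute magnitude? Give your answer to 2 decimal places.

5 log₁₀(d/10 pc) = 5 log₁₀(5.310) − 5 = -1.375
M = m − 5 log₁₀(d/10) = 2.2 + 1.375 = 3.575

M ≈ 3.57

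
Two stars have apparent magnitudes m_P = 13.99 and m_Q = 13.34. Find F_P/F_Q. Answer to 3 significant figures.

Magnitude difference = 0.65
Flux ratio = 10^(−0.4 Δm) = 10^(−0.4 × 0.65) = 10^-0.260 = 0.5495

F_P/F_Q ≈ 0.550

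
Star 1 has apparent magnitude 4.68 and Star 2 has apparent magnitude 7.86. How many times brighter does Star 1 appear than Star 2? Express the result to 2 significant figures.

19

Magnitude difference = -3.18
Flux ratio = 10^(−0.4 Δm) = 10^(−0.4 × -3.18) = 10^1.272 = 18.71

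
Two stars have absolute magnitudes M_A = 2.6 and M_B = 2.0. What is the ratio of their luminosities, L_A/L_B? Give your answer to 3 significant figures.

ΔM = M_A − M_B = 0.6
L_A/L_B = 10^(−0.4 ΔM) = 10^-0.240 = 0.5754

L_A/L_B ≈ 0.575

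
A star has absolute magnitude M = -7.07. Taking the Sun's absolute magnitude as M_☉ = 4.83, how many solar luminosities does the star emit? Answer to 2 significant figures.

L/L_☉ ≈ 58000

M − M_☉ = -7.07 − 4.83 = -11.900
L/L_☉ = 10^(−0.4 (M − M_☉)) = 10^4.760 = 57540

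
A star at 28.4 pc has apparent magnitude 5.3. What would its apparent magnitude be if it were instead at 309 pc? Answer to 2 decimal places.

m ≈ 10.48

Flux ∝ 1/d², so Δm = 5 log₁₀(d₂/d₁) = 5 log₁₀(309/28.4) = 5.183
m₂ = m₁ + Δm = 5.3 + (5.183) = 10.483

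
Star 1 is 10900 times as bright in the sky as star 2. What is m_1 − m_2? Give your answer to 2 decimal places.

Pogson: Δm = −2.5 log₁₀(ratio) = −2.5 log₁₀(10900) = −2.5 × 4.0374 = -10.094
Star 1 is brighter, so it has the smaller magnitude: the difference is negative.

m_1 − m_2 ≈ -10.09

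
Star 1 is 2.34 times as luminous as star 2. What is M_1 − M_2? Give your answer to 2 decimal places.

M_1 − M_2 ≈ -0.92

Pogson: ΔM = −2.5 log₁₀(ratio) = −2.5 log₁₀(2.34) = −2.5 × 0.3692 = -0.923
Star 1 is brighter, so it has the smaller magnitude: the difference is negative.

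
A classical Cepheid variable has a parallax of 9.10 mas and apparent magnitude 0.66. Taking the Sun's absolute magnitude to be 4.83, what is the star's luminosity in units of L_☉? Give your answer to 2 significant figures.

L/L_☉ ≈ 5600

d = 1/p = 1000/9.10 mas = 109.9 pc
M = m − 5 log₁₀ d + 5 = 0.66 − 5·2.0410 + 5 = -4.545
M − M_☉ = -4.545 − 4.83 = -9.375
L/L_☉ = 10^(−0.4 × -9.375) = 5622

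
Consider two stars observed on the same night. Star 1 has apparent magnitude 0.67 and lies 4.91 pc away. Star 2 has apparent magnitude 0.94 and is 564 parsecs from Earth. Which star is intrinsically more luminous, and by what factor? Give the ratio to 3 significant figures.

Star 1: M = m − 5 log₁₀ d + 5 = 0.67 − 5·0.6911 + 5 = 2.215
Star 2: M = m − 5 log₁₀ d + 5 = 0.94 − 5·2.7513 + 5 = -7.816
ΔM = M_1 − M_2 = 2.215 − (-7.816) = 10.031; smaller M is more luminous → Star 2.
L ratio = 10^(0.4 |ΔM|) = 10^4.012 = 10290

Star 2 is more luminous, by a factor of 10300.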